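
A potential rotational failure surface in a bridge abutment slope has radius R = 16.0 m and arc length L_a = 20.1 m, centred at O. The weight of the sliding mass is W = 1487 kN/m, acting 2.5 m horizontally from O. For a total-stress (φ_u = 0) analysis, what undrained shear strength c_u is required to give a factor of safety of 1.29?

FS = c_u·L_a·R / (W·d), so c_u = FS·W·d / (L_a·R).
c_u = 1.29·1487·2.5 / (20.10·16.0) = 4795.6 / 321.60 = 14.91 kPa

c_u = 14.9 kPa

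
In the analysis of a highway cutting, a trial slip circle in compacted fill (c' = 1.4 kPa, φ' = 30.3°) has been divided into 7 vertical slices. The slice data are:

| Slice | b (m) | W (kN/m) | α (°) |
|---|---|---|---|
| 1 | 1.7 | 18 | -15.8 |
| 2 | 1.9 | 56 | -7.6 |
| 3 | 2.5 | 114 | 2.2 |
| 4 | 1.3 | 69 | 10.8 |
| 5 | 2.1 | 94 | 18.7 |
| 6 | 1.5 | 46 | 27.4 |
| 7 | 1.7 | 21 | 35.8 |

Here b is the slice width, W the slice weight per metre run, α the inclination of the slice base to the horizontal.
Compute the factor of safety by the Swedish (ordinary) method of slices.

FS = 3.70

Ordinary method of slices: FS = Σ[c'·Δl_i + (W_i cosα_i)·tanφ'] / Σ W_i sinα_i, with Δl_i = b_i / cosα_i.
Slice 1: Δl = 1.7/cos(-15.8°) = 1.767 m; N'_1 = 18·cos(-15.8°) = 17.3; c'Δl = 2.47; W sinα = -4.9
Slice 2: Δl = 1.9/cos(-7.6°) = 1.917 m; N'_2 = 56·cos(-7.6°) = 55.5; c'Δl = 2.68; W sinα = -7.4
Slice 3: Δl = 2.5/cos2.2° = 2.502 m; N'_3 = 114·cos2.2° = 113.9; c'Δl = 3.50; W sinα = 4.4
Slice 4: Δl = 1.3/cos10.8° = 1.323 m; N'_4 = 69·cos10.8° = 67.8; c'Δl = 1.85; W sinα = 12.9
Slice 5: Δl = 2.1/cos18.7° = 2.217 m; N'_5 = 94·cos18.7° = 89.0; c'Δl = 3.10; W sinα = 30.1
Slice 6: Δl = 1.5/cos27.4° = 1.690 m; N'_6 = 46·cos27.4° = 40.8; c'Δl = 2.37; W sinα = 21.2
Slice 7: Δl = 1.7/cos35.8° = 2.096 m; N'_7 = 21·cos35.8° = 17.0; c'Δl = 2.93; W sinα = 12.3
Σc'Δl = 18.9 kN/m; ΣN' = 401.4 kN/m; ΣW sinα = 68.6 kN/m
Resisting = 18.9 + 401.4·tan30.3° = 18.9 + 234.6 = 253.5 kN/m
FS = 253.5 / 68.6 = 3.696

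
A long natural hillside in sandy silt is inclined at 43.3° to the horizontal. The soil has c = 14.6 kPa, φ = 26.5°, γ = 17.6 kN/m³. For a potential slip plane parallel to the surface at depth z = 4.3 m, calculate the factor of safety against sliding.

For an infinite slope with a slip plane parallel to the surface (no pore pressure): FS = [c + γz cos²β tanφ] / [γz sinβ cosβ].
γz = 17.6·4.3 = 75.68 kN/m²
Numerator = 14.6 + 75.68·cos²43.3°·tan26.5° = 14.6 + 75.68·0.5297·0.4986 = 34.585 kPa
Denominator = 75.68·sin43.3°·cos43.3° = 75.68·0.6858·0.7278 = 37.773 kPa
FS = 34.585 / 37.773 = 0.916

FS = 0.92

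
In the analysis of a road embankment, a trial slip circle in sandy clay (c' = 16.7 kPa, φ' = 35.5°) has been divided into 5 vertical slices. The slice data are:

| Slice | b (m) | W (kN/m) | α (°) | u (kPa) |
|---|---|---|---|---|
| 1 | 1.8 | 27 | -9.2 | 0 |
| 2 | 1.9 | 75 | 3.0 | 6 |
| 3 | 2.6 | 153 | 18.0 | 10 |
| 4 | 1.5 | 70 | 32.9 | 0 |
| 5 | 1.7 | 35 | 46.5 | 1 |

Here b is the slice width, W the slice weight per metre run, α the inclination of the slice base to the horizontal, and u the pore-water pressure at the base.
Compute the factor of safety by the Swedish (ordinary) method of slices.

FS = 3.49

Ordinary method of slices: FS = Σ[c'·Δl_i + (W_i cosα_i − u_i·Δl_i)·tanφ'] / Σ W_i sinα_i, with Δl_i = b_i / cosα_i.
Slice 1: Δl = 1.8/cos(-9.2°) = 1.823 m; N'_1 = 27·cos(-9.2°) − 0·1.823 = 26.7; c'Δl = 30.45; W sinα = -4.3
Slice 2: Δl = 1.9/cos3.0° = 1.903 m; N'_2 = 75·cos3.0° − 6·1.903 = 63.5; c'Δl = 31.77; W sinα = 3.9
Slice 3: Δl = 2.6/cos18.0° = 2.734 m; N'_3 = 153·cos18.0° − 10·2.734 = 118.2; c'Δl = 45.65; W sinα = 47.3
Slice 4: Δl = 1.5/cos32.9° = 1.787 m; N'_4 = 70·cos32.9° − 0·1.787 = 58.8; c'Δl = 29.83; W sinα = 38.0
Slice 5: Δl = 1.7/cos46.5° = 2.470 m; N'_5 = 35·cos46.5° − 1·2.470 = 21.6; c'Δl = 41.24; W sinα = 25.4
Σc'Δl = 179.0 kN/m; ΣN' = 288.7 kN/m; ΣW sinα = 110.3 kN/m
Resisting = 179.0 + 288.7·tan35.5° = 179.0 + 205.9 = 384.9 kN/m
FS = 384.9 / 110.3 = 3.490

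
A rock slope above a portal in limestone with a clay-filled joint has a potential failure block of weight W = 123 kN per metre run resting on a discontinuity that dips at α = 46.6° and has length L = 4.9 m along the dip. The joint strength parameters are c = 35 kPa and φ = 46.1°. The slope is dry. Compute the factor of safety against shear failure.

FS = 2.90

Resolving the block weight along and normal to the plane and applying the Mohr–Coulomb strength on the joint:
N' = W cosα = 123·cos46.6° = 84.5 kN/m
Driving force T = W sinα = 123·sin46.6° = 89.4 kN/m
Resisting force R = c·L + N'·tanφ = 35·4.9 + 84.5·tan46.1° = 171.5 + 87.8 = 259.3 kN/m
FS = R / T = 259.3 / 89.4 = 2.902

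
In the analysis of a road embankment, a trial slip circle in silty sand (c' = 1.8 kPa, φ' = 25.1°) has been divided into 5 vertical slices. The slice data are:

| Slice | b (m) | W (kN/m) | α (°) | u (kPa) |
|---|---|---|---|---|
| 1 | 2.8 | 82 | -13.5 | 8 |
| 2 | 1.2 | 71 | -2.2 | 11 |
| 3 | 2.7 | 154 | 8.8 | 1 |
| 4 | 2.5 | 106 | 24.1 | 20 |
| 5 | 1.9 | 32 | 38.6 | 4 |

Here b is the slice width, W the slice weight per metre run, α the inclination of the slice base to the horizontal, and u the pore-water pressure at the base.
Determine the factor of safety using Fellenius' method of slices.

FS = 2.65

Ordinary method of slices: FS = Σ[c'·Δl_i + (W_i cosα_i − u_i·Δl_i)·tanφ'] / Σ W_i sinα_i, with Δl_i = b_i / cosα_i.
Slice 1: Δl = 2.8/cos(-13.5°) = 2.880 m; N'_1 = 82·cos(-13.5°) − 8·2.880 = 56.7; c'Δl = 5.18; W sinα = -19.1
Slice 2: Δl = 1.2/cos(-2.2°) = 1.201 m; N'_2 = 71·cos(-2.2°) − 11·1.201 = 57.7; c'Δl = 2.16; W sinα = -2.7
Slice 3: Δl = 2.7/cos8.8° = 2.732 m; N'_3 = 154·cos8.8° − 1·2.732 = 149.5; c'Δl = 4.92; W sinα = 23.6
Slice 4: Δl = 2.5/cos24.1° = 2.739 m; N'_4 = 106·cos24.1° − 20·2.739 = 42.0; c'Δl = 4.93; W sinα = 43.3
Slice 5: Δl = 1.9/cos38.6° = 2.431 m; N'_5 = 32·cos38.6° − 4·2.431 = 15.3; c'Δl = 4.38; W sinα = 20.0
Σc'Δl = 21.6 kN/m; ΣN' = 321.2 kN/m; ΣW sinα = 64.9 kN/m
Resisting = 21.6 + 321.2·tan25.1° = 21.6 + 150.4 = 172.0 kN/m
FS = 172.0 / 64.9 = 2.649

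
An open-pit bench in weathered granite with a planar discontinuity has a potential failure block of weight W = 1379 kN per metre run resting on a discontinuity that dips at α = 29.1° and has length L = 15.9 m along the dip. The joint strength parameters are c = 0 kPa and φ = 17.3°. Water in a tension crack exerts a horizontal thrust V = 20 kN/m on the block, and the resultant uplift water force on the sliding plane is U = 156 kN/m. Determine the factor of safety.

FS = 0.47

Resolving the block weight along and normal to the plane and applying the Mohr–Coulomb strength on the joint:
N' = W cosα − U − V sinα = 1379·cos29.1° − 156 − 20·sin29.1° = 1039.2 kN/m
Driving force T = W sinα + V cosα = 1379·sin29.1° + 20·cos29.1° = 688.1 kN/m
Resisting force R = c·L + N'·tanφ = 0·15.9 + 1039.2·tan17.3° = 0.0 + 323.7 = 323.7 kN/m
FS = R / T = 323.7 / 688.1 = 0.470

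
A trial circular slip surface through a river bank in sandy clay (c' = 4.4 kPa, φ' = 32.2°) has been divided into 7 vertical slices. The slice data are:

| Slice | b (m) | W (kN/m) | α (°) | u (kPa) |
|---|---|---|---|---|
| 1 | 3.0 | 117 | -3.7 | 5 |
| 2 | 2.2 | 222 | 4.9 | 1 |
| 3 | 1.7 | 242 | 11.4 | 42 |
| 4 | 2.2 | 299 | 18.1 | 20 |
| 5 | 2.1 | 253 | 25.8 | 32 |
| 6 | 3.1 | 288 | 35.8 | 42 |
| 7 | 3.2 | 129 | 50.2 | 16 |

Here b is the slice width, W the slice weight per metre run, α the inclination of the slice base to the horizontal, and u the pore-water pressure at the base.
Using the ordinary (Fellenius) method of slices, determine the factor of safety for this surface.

Ordinary method of slices: FS = Σ[c'·Δl_i + (W_i cosα_i − u_i·Δl_i)·tanφ'] / Σ W_i sinα_i, with Δl_i = b_i / cosα_i.
Slice 1: Δl = 3.0/cos(-3.7°) = 3.006 m; N'_1 = 117·cos(-3.7°) − 5·3.006 = 101.7; c'Δl = 13.23; W sinα = -7.6
Slice 2: Δl = 2.2/cos4.9° = 2.208 m; N'_2 = 222·cos4.9° − 1·2.208 = 219.0; c'Δl = 9.72; W sinα = 19.0
Slice 3: Δl = 1.7/cos11.4° = 1.734 m; N'_3 = 242·cos11.4° − 42·1.734 = 164.4; c'Δl = 7.63; W sinα = 47.8
Slice 4: Δl = 2.2/cos18.1° = 2.315 m; N'_4 = 299·cos18.1° − 20·2.315 = 237.9; c'Δl = 10.18; W sinα = 92.9
Slice 5: Δl = 2.1/cos25.8° = 2.333 m; N'_5 = 253·cos25.8° − 32·2.333 = 153.1; c'Δl = 10.26; W sinα = 110.1
Slice 6: Δl = 3.1/cos35.8° = 3.822 m; N'_6 = 288·cos35.8° − 42·3.822 = 73.1; c'Δl = 16.82; W sinα = 168.5
Slice 7: Δl = 3.2/cos50.2° = 4.999 m; N'_7 = 129·cos50.2° − 16·4.999 = 2.6; c'Δl = 22.00; W sinα = 99.1
Σc'Δl = 89.8 kN/m; ΣN' = 951.8 kN/m; ΣW sinα = 529.8 kN/m
Resisting = 89.8 + 951.8·tan32.2° = 89.8 + 599.4 = 689.2 kN/m
FS = 689.2 / 529.8 = 1.301

FS = 1.30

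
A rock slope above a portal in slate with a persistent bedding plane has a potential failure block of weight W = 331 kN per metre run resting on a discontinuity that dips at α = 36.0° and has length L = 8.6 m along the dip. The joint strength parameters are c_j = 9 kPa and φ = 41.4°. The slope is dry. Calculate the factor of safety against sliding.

FS = 1.61

Resolving the block weight along and normal to the plane and applying the Mohr–Coulomb strength on the joint:
N' = W cosα = 331·cos36.0° = 267.8 kN/m
Driving force T = W sinα = 331·sin36.0° = 194.6 kN/m
Resisting force R = c_j·L + N'·tanφ = 9·8.6 + 267.8·tan41.4° = 77.4 + 236.1 = 313.5 kN/m
FS = R / T = 313.5 / 194.6 = 1.611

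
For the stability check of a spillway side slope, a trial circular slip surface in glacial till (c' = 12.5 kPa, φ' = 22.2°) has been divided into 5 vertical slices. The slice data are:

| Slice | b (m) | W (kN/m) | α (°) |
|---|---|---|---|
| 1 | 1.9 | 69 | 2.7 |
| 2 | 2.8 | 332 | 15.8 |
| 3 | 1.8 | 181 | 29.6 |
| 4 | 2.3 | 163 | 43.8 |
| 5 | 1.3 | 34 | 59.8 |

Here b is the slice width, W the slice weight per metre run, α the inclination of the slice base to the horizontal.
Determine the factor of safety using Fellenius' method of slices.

FS = 1.34

Ordinary method of slices: FS = Σ[c'·Δl_i + (W_i cosα_i)·tanφ'] / Σ W_i sinα_i, with Δl_i = b_i / cosα_i.
Slice 1: Δl = 1.9/cos2.7° = 1.902 m; N'_1 = 69·cos2.7° = 68.9; c'Δl = 23.78; W sinα = 3.3
Slice 2: Δl = 2.8/cos15.8° = 2.910 m; N'_2 = 332·cos15.8° = 319.5; c'Δl = 36.37; W sinα = 90.4
Slice 3: Δl = 1.8/cos29.6° = 2.070 m; N'_3 = 181·cos29.6° = 157.4; c'Δl = 25.88; W sinα = 89.4
Slice 4: Δl = 2.3/cos43.8° = 3.187 m; N'_4 = 163·cos43.8° = 117.6; c'Δl = 39.83; W sinα = 112.8
Slice 5: Δl = 1.3/cos59.8° = 2.584 m; N'_5 = 34·cos59.8° = 17.1; c'Δl = 32.30; W sinα = 29.4
Σc'Δl = 158.2 kN/m; ΣN' = 680.5 kN/m; ΣW sinα = 325.3 kN/m
Resisting = 158.2 + 680.5·tan22.2° = 158.2 + 277.7 = 435.9 kN/m
FS = 435.9 / 325.3 = 1.340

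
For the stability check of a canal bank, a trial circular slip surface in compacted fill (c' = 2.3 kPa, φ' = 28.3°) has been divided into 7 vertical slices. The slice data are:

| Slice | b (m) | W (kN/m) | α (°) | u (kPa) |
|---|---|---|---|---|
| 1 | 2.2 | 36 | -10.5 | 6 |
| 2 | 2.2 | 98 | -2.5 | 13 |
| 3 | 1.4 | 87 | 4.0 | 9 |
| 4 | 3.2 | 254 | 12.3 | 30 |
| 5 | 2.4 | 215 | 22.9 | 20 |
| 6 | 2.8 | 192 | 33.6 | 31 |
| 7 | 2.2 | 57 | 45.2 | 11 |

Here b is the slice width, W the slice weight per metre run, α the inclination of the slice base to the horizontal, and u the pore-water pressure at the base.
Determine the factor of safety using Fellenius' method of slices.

FS = 1.16

Ordinary method of slices: FS = Σ[c'·Δl_i + (W_i cosα_i − u_i·Δl_i)·tanφ'] / Σ W_i sinα_i, with Δl_i = b_i / cosα_i.
Slice 1: Δl = 2.2/cos(-10.5°) = 2.237 m; N'_1 = 36·cos(-10.5°) − 6·2.237 = 22.0; c'Δl = 5.15; W sinα = -6.6
Slice 2: Δl = 2.2/cos(-2.5°) = 2.202 m; N'_2 = 98·cos(-2.5°) − 13·2.202 = 69.3; c'Δl = 5.06; W sinα = -4.3
Slice 3: Δl = 1.4/cos4.0° = 1.403 m; N'_3 = 87·cos4.0° − 9·1.403 = 74.2; c'Δl = 3.23; W sinα = 6.1
Slice 4: Δl = 3.2/cos12.3° = 3.275 m; N'_4 = 254·cos12.3° − 30·3.275 = 149.9; c'Δl = 7.53; W sinα = 54.1
Slice 5: Δl = 2.4/cos22.9° = 2.605 m; N'_5 = 215·cos22.9° − 20·2.605 = 145.9; c'Δl = 5.99; W sinα = 83.7
Slice 6: Δl = 2.8/cos33.6° = 3.362 m; N'_6 = 192·cos33.6° − 31·3.362 = 55.7; c'Δl = 7.73; W sinα = 106.3
Slice 7: Δl = 2.2/cos45.2° = 3.122 m; N'_7 = 57·cos45.2° − 11·3.122 = 5.8; c'Δl = 7.18; W sinα = 40.4
Σc'Δl = 41.9 kN/m; ΣN' = 522.8 kN/m; ΣW sinα = 279.7 kN/m
Resisting = 41.9 + 522.8·tan28.3° = 41.9 + 281.5 = 323.4 kN/m
FS = 323.4 / 279.7 = 1.156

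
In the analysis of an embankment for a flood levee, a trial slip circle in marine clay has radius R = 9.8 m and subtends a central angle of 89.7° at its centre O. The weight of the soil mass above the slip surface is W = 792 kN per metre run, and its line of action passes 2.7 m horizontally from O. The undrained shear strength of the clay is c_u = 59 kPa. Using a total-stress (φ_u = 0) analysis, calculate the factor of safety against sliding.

FS = 4.15

Taking moments about the centre O, the resisting moment is provided by the undrained shear strength acting along the arc:
Arc length L_a = R·θ = 9.8·(89.7°·π/180) = 9.8·1.5656 = 15.34 m
M_R = c_u·L_a·R = 59·15.34·9.8 = 8871.0 kN·m/m
M_D = W·d = 792·2.7 = 2138.4 kN·m/m
FS = M_R / M_D = 8871.0 / 2138.4 = 4.148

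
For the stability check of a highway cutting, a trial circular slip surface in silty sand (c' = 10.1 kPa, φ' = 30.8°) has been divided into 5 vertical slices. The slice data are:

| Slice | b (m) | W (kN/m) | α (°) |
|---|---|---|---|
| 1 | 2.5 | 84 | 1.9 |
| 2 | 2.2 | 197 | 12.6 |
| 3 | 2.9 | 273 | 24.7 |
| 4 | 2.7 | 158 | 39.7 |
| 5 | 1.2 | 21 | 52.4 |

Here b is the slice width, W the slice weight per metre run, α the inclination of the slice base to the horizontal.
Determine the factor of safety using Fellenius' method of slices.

FS = 1.90

Ordinary method of slices: FS = Σ[c'·Δl_i + (W_i cosα_i)·tanφ'] / Σ W_i sinα_i, with Δl_i = b_i / cosα_i.
Slice 1: Δl = 2.5/cos1.9° = 2.501 m; N'_1 = 84·cos1.9° = 84.0; c'Δl = 25.26; W sinα = 2.8
Slice 2: Δl = 2.2/cos12.6° = 2.254 m; N'_2 = 197·cos12.6° = 192.3; c'Δl = 22.77; W sinα = 43.0
Slice 3: Δl = 2.9/cos24.7° = 3.192 m; N'_3 = 273·cos24.7° = 248.0; c'Δl = 32.24; W sinα = 114.1
Slice 4: Δl = 2.7/cos39.7° = 3.509 m; N'_4 = 158·cos39.7° = 121.6; c'Δl = 35.44; W sinα = 100.9
Slice 5: Δl = 1.2/cos52.4° = 1.967 m; N'_5 = 21·cos52.4° = 12.8; c'Δl = 19.86; W sinα = 16.6
Σc'Δl = 135.6 kN/m; ΣN' = 658.6 kN/m; ΣW sinα = 277.4 kN/m
Resisting = 135.6 + 658.6·tan30.8° = 135.6 + 392.6 = 528.2 kN/m
FS = 528.2 / 277.4 = 1.904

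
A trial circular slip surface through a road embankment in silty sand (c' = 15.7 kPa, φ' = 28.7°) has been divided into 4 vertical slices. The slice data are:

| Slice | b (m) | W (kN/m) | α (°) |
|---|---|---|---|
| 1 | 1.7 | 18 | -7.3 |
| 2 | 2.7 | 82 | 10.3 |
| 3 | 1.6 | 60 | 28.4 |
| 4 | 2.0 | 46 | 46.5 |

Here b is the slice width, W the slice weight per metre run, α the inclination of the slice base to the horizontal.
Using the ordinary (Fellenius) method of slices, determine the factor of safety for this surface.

Ordinary method of slices: FS = Σ[c'·Δl_i + (W_i cosα_i)·tanφ'] / Σ W_i sinα_i, with Δl_i = b_i / cosα_i.
Slice 1: Δl = 1.7/cos(-7.3°) = 1.714 m; N'_1 = 18·cos(-7.3°) = 17.9; c'Δl = 26.91; W sinα = -2.3
Slice 2: Δl = 2.7/cos10.3° = 2.744 m; N'_2 = 82·cos10.3° = 80.7; c'Δl = 43.08; W sinα = 14.7
Slice 3: Δl = 1.6/cos28.4° = 1.819 m; N'_3 = 60·cos28.4° = 52.8; c'Δl = 28.56; W sinα = 28.5
Slice 4: Δl = 2.0/cos46.5° = 2.905 m; N'_4 = 46·cos46.5° = 31.7; c'Δl = 45.62; W sinα = 33.4
Σc'Δl = 144.2 kN/m; ΣN' = 183.0 kN/m; ΣW sinα = 74.3 kN/m
Resisting = 144.2 + 183.0·tan28.7° = 144.2 + 100.2 = 244.3 kN/m
FS = 244.3 / 74.3 = 3.289

FS = 3.29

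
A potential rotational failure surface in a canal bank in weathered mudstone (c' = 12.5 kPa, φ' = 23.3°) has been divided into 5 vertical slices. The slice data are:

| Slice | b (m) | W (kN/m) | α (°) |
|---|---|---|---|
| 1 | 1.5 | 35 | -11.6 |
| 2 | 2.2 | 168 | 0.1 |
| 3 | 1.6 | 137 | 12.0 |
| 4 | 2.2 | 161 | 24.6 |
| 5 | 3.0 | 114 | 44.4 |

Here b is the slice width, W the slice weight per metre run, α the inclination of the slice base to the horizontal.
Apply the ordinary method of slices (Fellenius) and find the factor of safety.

FS = 2.33

Ordinary method of slices: FS = Σ[c'·Δl_i + (W_i cosα_i)·tanφ'] / Σ W_i sinα_i, with Δl_i = b_i / cosα_i.
Slice 1: Δl = 1.5/cos(-11.6°) = 1.531 m; N'_1 = 35·cos(-11.6°) = 34.3; c'Δl = 19.14; W sinα = -7.0
Slice 2: Δl = 2.2/cos0.1° = 2.200 m; N'_2 = 168·cos0.1° = 168.0; c'Δl = 27.50; W sinα = 0.3
Slice 3: Δl = 1.6/cos12.0° = 1.636 m; N'_3 = 137·cos12.0° = 134.0; c'Δl = 20.45; W sinα = 28.5
Slice 4: Δl = 2.2/cos24.6° = 2.420 m; N'_4 = 161·cos24.6° = 146.4; c'Δl = 30.25; W sinα = 67.0
Slice 5: Δl = 3.0/cos44.4° = 4.199 m; N'_5 = 114·cos44.4° = 81.4; c'Δl = 52.49; W sinα = 79.8
Σc'Δl = 149.8 kN/m; ΣN' = 564.1 kN/m; ΣW sinα = 168.5 kN/m
Resisting = 149.8 + 564.1·tan23.3° = 149.8 + 243.0 = 392.8 kN/m
FS = 392.8 / 168.5 = 2.331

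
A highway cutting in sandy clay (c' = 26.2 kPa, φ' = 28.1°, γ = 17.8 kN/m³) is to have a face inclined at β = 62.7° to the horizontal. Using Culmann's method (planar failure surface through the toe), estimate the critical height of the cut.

H_c = 26.09 m

Culmann's analysis gives the critical failure plane at α_cr = (β + φ')/2 = (62.7 + 28.1)/2 = 45.4°, and the critical height
H_c = (4c'/γ) · sinβ cosφ' / [1 − cos(β − φ')]
    = (4·26.2/17.8) · sin62.7°·cos28.1° / [1 − cos(34.6°)]
    = 5.888 · 0.8886·0.8821 / [1 − 0.8231]
    = 5.888 · 0.7839 / 0.1769
    = 26.09 m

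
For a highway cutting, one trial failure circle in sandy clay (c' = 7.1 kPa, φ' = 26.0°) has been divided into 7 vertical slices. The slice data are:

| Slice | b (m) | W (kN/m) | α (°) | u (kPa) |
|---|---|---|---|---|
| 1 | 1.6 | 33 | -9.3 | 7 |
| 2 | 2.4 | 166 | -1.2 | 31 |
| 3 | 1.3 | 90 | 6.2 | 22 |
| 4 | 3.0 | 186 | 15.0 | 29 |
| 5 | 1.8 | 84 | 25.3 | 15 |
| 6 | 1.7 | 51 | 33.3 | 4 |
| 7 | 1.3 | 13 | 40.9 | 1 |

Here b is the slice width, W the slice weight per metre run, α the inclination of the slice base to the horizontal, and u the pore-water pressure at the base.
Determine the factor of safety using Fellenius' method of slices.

FS = 2.24

Ordinary method of slices: FS = Σ[c'·Δl_i + (W_i cosα_i − u_i·Δl_i)·tanφ'] / Σ W_i sinα_i, with Δl_i = b_i / cosα_i.
Slice 1: Δl = 1.6/cos(-9.3°) = 1.621 m; N'_1 = 33·cos(-9.3°) − 7·1.621 = 21.2; c'Δl = 11.51; W sinα = -5.3
Slice 2: Δl = 2.4/cos(-1.2°) = 2.401 m; N'_2 = 166·cos(-1.2°) − 31·2.401 = 91.5; c'Δl = 17.04; W sinα = -3.5
Slice 3: Δl = 1.3/cos6.2° = 1.308 m; N'_3 = 90·cos6.2° − 22·1.308 = 60.7; c'Δl = 9.28; W sinα = 9.7
Slice 4: Δl = 3.0/cos15.0° = 3.106 m; N'_4 = 186·cos15.0° − 29·3.106 = 89.6; c'Δl = 22.05; W sinα = 48.1
Slice 5: Δl = 1.8/cos25.3° = 1.991 m; N'_5 = 84·cos25.3° − 15·1.991 = 46.1; c'Δl = 14.14; W sinα = 35.9
Slice 6: Δl = 1.7/cos33.3° = 2.034 m; N'_6 = 51·cos33.3° − 4·2.034 = 34.5; c'Δl = 14.44; W sinα = 28.0
Slice 7: Δl = 1.3/cos40.9° = 1.720 m; N'_7 = 13·cos40.9° − 1·1.720 = 8.1; c'Δl = 12.21; W sinα = 8.5
Σc'Δl = 100.7 kN/m; ΣN' = 351.7 kN/m; ΣW sinα = 121.5 kN/m
Resisting = 100.7 + 351.7·tan26.0° = 100.7 + 171.6 = 272.2 kN/m
FS = 272.2 / 121.5 = 2.241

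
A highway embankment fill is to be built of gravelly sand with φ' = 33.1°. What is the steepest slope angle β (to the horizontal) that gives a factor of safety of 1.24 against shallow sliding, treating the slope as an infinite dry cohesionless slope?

β = 27.7°

For an infinite dry cohesionless slope FS = tanφ'/tanβ, so tanβ = tanφ' / FS.
tanβ = tan33.1° / 1.24 = 0.6519 / 1.24 = 0.5257
β = arctan(0.5257) = 27.73°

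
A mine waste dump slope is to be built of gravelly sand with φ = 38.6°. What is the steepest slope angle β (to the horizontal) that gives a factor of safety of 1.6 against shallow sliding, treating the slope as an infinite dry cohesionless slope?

For an infinite dry cohesionless slope FS = tanφ/tanβ, so tanβ = tanφ / FS.
tanβ = tan38.6° / 1.6 = 0.7983 / 1.6 = 0.4989
β = arctan(0.4989) = 26.52°

β = 26.5°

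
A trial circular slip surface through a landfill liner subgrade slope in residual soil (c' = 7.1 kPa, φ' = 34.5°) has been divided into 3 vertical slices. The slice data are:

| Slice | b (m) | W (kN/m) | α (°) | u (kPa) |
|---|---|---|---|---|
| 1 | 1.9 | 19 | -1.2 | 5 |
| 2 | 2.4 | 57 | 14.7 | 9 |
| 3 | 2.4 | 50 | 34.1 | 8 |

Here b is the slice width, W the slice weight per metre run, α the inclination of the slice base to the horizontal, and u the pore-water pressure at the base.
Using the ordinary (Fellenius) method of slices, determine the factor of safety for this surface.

Ordinary method of slices: FS = Σ[c'·Δl_i + (W_i cosα_i − u_i·Δl_i)·tanφ'] / Σ W_i sinα_i, with Δl_i = b_i / cosα_i.
Slice 1: Δl = 1.9/cos(-1.2°) = 1.900 m; N'_1 = 19·cos(-1.2°) − 5·1.900 = 9.5; c'Δl = 13.49; W sinα = -0.4
Slice 2: Δl = 2.4/cos14.7° = 2.481 m; N'_2 = 57·cos14.7° − 9·2.481 = 32.8; c'Δl = 17.62; W sinα = 14.5
Slice 3: Δl = 2.4/cos34.1° = 2.898 m; N'_3 = 50·cos34.1° − 8·2.898 = 18.2; c'Δl = 20.58; W sinα = 28.0
Σc'Δl = 51.7 kN/m; ΣN' = 60.5 kN/m; ΣW sinα = 42.1 kN/m
Resisting = 51.7 + 60.5·tan34.5° = 51.7 + 41.6 = 93.3 kN/m
FS = 93.3 / 42.1 = 2.216

FS = 2.22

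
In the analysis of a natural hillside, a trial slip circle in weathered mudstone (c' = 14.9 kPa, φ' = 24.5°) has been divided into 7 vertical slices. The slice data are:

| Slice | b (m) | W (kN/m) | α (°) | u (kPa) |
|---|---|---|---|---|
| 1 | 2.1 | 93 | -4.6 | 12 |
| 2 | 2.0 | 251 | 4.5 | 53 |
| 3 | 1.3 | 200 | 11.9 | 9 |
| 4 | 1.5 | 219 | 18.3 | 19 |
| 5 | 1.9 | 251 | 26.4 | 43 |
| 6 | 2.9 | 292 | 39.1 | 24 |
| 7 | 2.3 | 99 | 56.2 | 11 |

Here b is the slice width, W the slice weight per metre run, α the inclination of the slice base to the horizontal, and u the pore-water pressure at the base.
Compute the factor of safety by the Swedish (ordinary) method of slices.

Ordinary method of slices: FS = Σ[c'·Δl_i + (W_i cosα_i − u_i·Δl_i)·tanφ'] / Σ W_i sinα_i, with Δl_i = b_i / cosα_i.
Slice 1: Δl = 2.1/cos(-4.6°) = 2.107 m; N'_1 = 93·cos(-4.6°) − 12·2.107 = 67.4; c'Δl = 31.39; W sinα = -7.5
Slice 2: Δl = 2.0/cos4.5° = 2.006 m; N'_2 = 251·cos4.5° − 53·2.006 = 143.9; c'Δl = 29.89; W sinα = 19.7
Slice 3: Δl = 1.3/cos11.9° = 1.329 m; N'_3 = 200·cos11.9° − 9·1.329 = 183.7; c'Δl = 19.80; W sinα = 41.2
Slice 4: Δl = 1.5/cos18.3° = 1.580 m; N'_4 = 219·cos18.3° − 19·1.580 = 177.9; c'Δl = 23.54; W sinα = 68.8
Slice 5: Δl = 1.9/cos26.4° = 2.121 m; N'_5 = 251·cos26.4° − 43·2.121 = 133.6; c'Δl = 31.61; W sinα = 111.6
Slice 6: Δl = 2.9/cos39.1° = 3.737 m; N'_6 = 292·cos39.1° − 24·3.737 = 136.9; c'Δl = 55.68; W sinα = 184.2
Slice 7: Δl = 2.3/cos56.2° = 4.134 m; N'_7 = 99·cos56.2° − 11·4.134 = 9.6; c'Δl = 61.60; W sinα = 82.3
Σc'Δl = 253.5 kN/m; ΣN' = 853.1 kN/m; ΣW sinα = 500.3 kN/m
Resisting = 253.5 + 853.1·tan24.5° = 253.5 + 388.8 = 642.3 kN/m
FS = 642.3 / 500.3 = 1.284

FS = 1.28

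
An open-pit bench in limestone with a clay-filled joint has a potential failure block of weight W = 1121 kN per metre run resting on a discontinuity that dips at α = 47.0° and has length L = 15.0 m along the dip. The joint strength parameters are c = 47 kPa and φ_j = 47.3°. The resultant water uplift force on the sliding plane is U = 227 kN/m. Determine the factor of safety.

Resolving the block weight along and normal to the plane and applying the Mohr–Coulomb strength on the joint:
N' = W cosα − U = 1121·cos47.0° − 227 = 537.5 kN/m
Driving force T = W sinα = 1121·sin47.0° = 819.8 kN/m
Resisting force R = c·L + N'·tanφ_j = 47·15.0 + 537.5·tan47.3° = 705.0 + 582.5 = 1287.5 kN/m
FS = R / T = 1287.5 / 819.8 = 1.570

FS = 1.57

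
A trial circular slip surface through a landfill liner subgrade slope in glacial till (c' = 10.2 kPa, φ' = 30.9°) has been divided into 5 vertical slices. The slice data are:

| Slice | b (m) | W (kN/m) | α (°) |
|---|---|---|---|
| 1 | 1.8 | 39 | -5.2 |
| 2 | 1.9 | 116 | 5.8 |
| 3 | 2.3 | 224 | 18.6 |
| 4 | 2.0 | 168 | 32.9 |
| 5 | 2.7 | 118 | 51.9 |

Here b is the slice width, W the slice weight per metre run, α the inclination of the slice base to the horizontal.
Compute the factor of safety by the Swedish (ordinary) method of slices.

FS = 1.82

Ordinary method of slices: FS = Σ[c'·Δl_i + (W_i cosα_i)·tanφ'] / Σ W_i sinα_i, with Δl_i = b_i / cosα_i.
Slice 1: Δl = 1.8/cos(-5.2°) = 1.807 m; N'_1 = 39·cos(-5.2°) = 38.8; c'Δl = 18.44; W sinα = -3.5
Slice 2: Δl = 1.9/cos5.8° = 1.910 m; N'_2 = 116·cos5.8° = 115.4; c'Δl = 19.48; W sinα = 11.7
Slice 3: Δl = 2.3/cos18.6° = 2.427 m; N'_3 = 224·cos18.6° = 212.3; c'Δl = 24.75; W sinα = 71.4
Slice 4: Δl = 2.0/cos32.9° = 2.382 m; N'_4 = 168·cos32.9° = 141.1; c'Δl = 24.30; W sinα = 91.3
Slice 5: Δl = 2.7/cos51.9° = 4.376 m; N'_5 = 118·cos51.9° = 72.8; c'Δl = 44.63; W sinα = 92.9
Σc'Δl = 131.6 kN/m; ΣN' = 580.4 kN/m; ΣW sinα = 263.7 kN/m
Resisting = 131.6 + 580.4·tan30.9° = 131.6 + 347.4 = 479.0 kN/m
FS = 479.0 / 263.7 = 1.816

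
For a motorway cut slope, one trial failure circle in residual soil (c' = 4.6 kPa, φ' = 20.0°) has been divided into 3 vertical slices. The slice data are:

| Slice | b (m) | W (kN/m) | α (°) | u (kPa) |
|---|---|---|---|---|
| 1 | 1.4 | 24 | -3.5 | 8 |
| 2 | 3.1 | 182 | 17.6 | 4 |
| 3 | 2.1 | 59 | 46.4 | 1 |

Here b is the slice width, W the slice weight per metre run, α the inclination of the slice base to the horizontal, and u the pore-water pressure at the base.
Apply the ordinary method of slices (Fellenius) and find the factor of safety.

FS = 1.16

Ordinary method of slices: FS = Σ[c'·Δl_i + (W_i cosα_i − u_i·Δl_i)·tanφ'] / Σ W_i sinα_i, with Δl_i = b_i / cosα_i.
Slice 1: Δl = 1.4/cos(-3.5°) = 1.403 m; N'_1 = 24·cos(-3.5°) − 8·1.403 = 12.7; c'Δl = 6.45; W sinα = -1.5
Slice 2: Δl = 3.1/cos17.6° = 3.252 m; N'_2 = 182·cos17.6° − 4·3.252 = 160.5; c'Δl = 14.96; W sinα = 55.0
Slice 3: Δl = 2.1/cos46.4° = 3.045 m; N'_3 = 59·cos46.4° − 1·3.045 = 37.6; c'Δl = 14.01; W sinα = 42.7
Σc'Δl = 35.4 kN/m; ΣN' = 210.8 kN/m; ΣW sinα = 96.3 kN/m
Resisting = 35.4 + 210.8·tan20.0° = 35.4 + 76.7 = 112.2 kN/m
FS = 112.2 / 96.3 = 1.165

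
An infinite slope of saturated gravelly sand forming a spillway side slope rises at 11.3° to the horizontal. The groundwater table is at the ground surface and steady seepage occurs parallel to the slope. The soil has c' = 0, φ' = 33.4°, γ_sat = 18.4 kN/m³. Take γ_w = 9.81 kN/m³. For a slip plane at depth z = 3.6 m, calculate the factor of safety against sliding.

FS = 1.54

With seepage parallel to the slope and the water table at the surface, the effective normal stress on the slip plane uses the buoyant unit weight γ' = γ_sat − γ_w while the driving shear stress uses γ_sat:
FS = [c' + γ' z cos²β tanφ'] / [γ_sat z sinβ cosβ]
(For c' = 0 this reduces to FS = (γ'/γ_sat)·tanφ'/tanβ.)
γ' = 18.4 − 9.81 = 8.59 kN/m³
Numerator = 0.0 + 8.59·3.6·cos²11.3°·tan33.4° = 0.0 + 8.59·3.6·0.9616·0.6594 = 19.608 kPa
Denominator = 18.4·3.6·sin11.3°·cos11.3° = 18.4·3.6·0.1959·0.9806 = 12.728 kPa
FS = 19.608 / 12.728 = 1.541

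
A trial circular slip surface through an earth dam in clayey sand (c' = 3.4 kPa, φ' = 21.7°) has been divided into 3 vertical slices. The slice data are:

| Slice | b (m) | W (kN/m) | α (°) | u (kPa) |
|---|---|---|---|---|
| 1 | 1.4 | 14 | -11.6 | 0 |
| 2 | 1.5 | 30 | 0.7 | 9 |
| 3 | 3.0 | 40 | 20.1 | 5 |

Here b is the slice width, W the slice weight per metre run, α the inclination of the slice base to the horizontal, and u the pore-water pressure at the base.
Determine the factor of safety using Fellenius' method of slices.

Ordinary method of slices: FS = Σ[c'·Δl_i + (W_i cosα_i − u_i·Δl_i)·tanφ'] / Σ W_i sinα_i, with Δl_i = b_i / cosα_i.
Slice 1: Δl = 1.4/cos(-11.6°) = 1.429 m; N'_1 = 14·cos(-11.6°) − 0·1.429 = 13.7; c'Δl = 4.86; W sinα = -2.8
Slice 2: Δl = 1.5/cos0.7° = 1.500 m; N'_2 = 30·cos0.7° − 9·1.500 = 16.5; c'Δl = 5.10; W sinα = 0.4
Slice 3: Δl = 3.0/cos20.1° = 3.195 m; N'_3 = 40·cos20.1° − 5·3.195 = 21.6; c'Δl = 10.86; W sinα = 13.7
Σc'Δl = 20.8 kN/m; ΣN' = 51.8 kN/m; ΣW sinα = 11.3 kN/m
Resisting = 20.8 + 51.8·tan21.7° = 20.8 + 20.6 = 41.4 kN/m
FS = 41.4 / 11.3 = 3.668

FS = 3.67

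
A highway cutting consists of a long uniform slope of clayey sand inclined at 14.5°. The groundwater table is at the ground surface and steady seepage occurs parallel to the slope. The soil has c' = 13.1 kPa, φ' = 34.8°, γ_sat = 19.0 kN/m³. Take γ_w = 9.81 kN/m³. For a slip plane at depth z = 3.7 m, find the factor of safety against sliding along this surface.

With seepage parallel to the slope and the water table at the surface, the effective normal stress on the slip plane uses the buoyant unit weight γ' = γ_sat − γ_w while the driving shear stress uses γ_sat:
FS = [c' + γ' z cos²β tanφ'] / [γ_sat z sinβ cosβ]
γ' = 19.0 − 9.81 = 9.19 kN/m³
Numerator = 13.1 + 9.19·3.7·cos²14.5°·tan34.8° = 13.1 + 9.19·3.7·0.9373·0.6950 = 35.251 kPa
Denominator = 19.0·3.7·sin14.5°·cos14.5° = 19.0·3.7·0.2504·0.9681 = 17.041 kPa
FS = 35.251 / 17.041 = 2.069

FS = 2.07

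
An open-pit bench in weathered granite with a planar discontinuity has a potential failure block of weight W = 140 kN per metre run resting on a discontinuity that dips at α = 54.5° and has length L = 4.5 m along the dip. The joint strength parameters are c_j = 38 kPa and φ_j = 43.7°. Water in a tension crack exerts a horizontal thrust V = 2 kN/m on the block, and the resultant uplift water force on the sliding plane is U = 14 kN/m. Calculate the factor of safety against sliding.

FS = 2.03

Resolving the block weight along and normal to the plane and applying the Mohr–Coulomb strength on the joint:
N' = W cosα − U − V sinα = 140·cos54.5° − 14 − 2·sin54.5° = 65.7 kN/m
Driving force T = W sinα + V cosα = 140·sin54.5° + 2·cos54.5° = 115.1 kN/m
Resisting force R = c_j·L + N'·tanφ_j = 38·4.5 + 65.7·tan43.7° = 171.0 + 62.8 = 233.8 kN/m
FS = R / T = 233.8 / 115.1 = 2.030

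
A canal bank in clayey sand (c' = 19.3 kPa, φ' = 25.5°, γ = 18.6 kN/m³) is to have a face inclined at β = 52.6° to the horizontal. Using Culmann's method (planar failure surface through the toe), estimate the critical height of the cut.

Culmann's analysis gives the critical failure plane at α_cr = (β + φ')/2 = (52.6 + 25.5)/2 = 39.0°, and the critical height
H_c = (4c'/γ) · sinβ cosφ' / [1 − cos(β − φ')]
    = (4·19.3/18.6) · sin52.6°·cos25.5° / [1 − cos(27.1°)]
    = 4.151 · 0.7944·0.9026 / [1 − 0.8902]
    = 4.151 · 0.7170 / 0.1098
    = 27.11 m

H_c = 27.11 m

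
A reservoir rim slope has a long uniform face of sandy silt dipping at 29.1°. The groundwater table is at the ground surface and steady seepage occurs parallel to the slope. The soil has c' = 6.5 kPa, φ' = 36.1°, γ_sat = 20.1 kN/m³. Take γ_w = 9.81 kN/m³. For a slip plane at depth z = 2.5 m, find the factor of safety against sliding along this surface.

With seepage parallel to the slope and the water table at the surface, the effective normal stress on the slip plane uses the buoyant unit weight γ' = γ_sat − γ_w while the driving shear stress uses γ_sat:
FS = [c' + γ' z cos²β tanφ'] / [γ_sat z sinβ cosβ]
γ' = 20.1 − 9.81 = 10.29 kN/m³
Numerator = 6.5 + 10.29·2.5·cos²29.1°·tan36.1° = 6.5 + 10.29·2.5·0.7635·0.7292 = 20.822 kPa
Denominator = 20.1·2.5·sin29.1°·cos29.1° = 20.1·2.5·0.4863·0.8738 = 21.354 kPa
FS = 20.822 / 21.354 = 0.975

FS = 0.98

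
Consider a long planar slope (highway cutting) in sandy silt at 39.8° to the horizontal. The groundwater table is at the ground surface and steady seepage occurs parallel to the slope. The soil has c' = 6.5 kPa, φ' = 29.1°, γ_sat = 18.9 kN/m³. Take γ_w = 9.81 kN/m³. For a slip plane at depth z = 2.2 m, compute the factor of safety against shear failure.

FS = 0.64

With seepage parallel to the slope and the water table at the surface, the effective normal stress on the slip plane uses the buoyant unit weight γ' = γ_sat − γ_w while the driving shear stress uses γ_sat:
FS = [c' + γ' z cos²β tanφ'] / [γ_sat z sinβ cosβ]
γ' = 18.9 − 9.81 = 9.09 kN/m³
Numerator = 6.5 + 9.09·2.2·cos²39.8°·tan29.1° = 6.5 + 9.09·2.2·0.5903·0.5566 = 13.070 kPa
Denominator = 18.9·2.2·sin39.8°·cos39.8° = 18.9·2.2·0.6401·0.7683 = 20.448 kPa
FS = 13.070 / 20.448 = 0.639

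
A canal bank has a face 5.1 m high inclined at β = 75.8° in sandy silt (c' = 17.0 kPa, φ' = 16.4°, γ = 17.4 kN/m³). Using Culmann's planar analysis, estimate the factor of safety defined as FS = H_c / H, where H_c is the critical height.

FS = 1.45

H_c = (4c'/γ) · sinβ cosφ' / [1 − cos(β − φ')]
    = (4·17.0/17.4) · sin75.8°·cos16.4° / [1 − cos59.4°]
    = 3.908 · 0.9300 / 0.4910 = 7.40 m
FS = H_c / H = 7.40 / 5.1 = 1.452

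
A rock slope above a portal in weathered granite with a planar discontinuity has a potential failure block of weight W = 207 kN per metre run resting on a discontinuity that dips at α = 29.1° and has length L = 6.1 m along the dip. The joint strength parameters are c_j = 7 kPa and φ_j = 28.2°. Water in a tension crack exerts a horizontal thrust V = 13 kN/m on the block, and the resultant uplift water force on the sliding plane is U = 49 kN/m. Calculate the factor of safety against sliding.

FS = 0.98

Resolving the block weight along and normal to the plane and applying the Mohr–Coulomb strength on the joint:
N' = W cosα − U − V sinα = 207·cos29.1° − 49 − 13·sin29.1° = 125.5 kN/m
Driving force T = W sinα + V cosα = 207·sin29.1° + 13·cos29.1° = 112.0 kN/m
Resisting force R = c_j·L + N'·tanφ_j = 7·6.1 + 125.5·tan28.2° = 42.7 + 67.3 = 110.0 kN/m
FS = R / T = 110.0 / 112.0 = 0.982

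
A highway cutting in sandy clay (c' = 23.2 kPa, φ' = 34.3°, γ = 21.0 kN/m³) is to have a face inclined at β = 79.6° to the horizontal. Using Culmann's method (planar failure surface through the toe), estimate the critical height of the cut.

Culmann's analysis gives the critical failure plane at α_cr = (β + φ')/2 = (79.6 + 34.3)/2 = 56.9°, and the critical height
H_c = (4c'/γ) · sinβ cosφ' / [1 − cos(β − φ')]
    = (4·23.2/21.0) · sin79.6°·cos34.3° / [1 − cos(45.3°)]
    = 4.419 · 0.9836·0.8261 / [1 − 0.7034]
    = 4.419 · 0.8125 / 0.2966
    = 12.11 m

H_c = 12.11 m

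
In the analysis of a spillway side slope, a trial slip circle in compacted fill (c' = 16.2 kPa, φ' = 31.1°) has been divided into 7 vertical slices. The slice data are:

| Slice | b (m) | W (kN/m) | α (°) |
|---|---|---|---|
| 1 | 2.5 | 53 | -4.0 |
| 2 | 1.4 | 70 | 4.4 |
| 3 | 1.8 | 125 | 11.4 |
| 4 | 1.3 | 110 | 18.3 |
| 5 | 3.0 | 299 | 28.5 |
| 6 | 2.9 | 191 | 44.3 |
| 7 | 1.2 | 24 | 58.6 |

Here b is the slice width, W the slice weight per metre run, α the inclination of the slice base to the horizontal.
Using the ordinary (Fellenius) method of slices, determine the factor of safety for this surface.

FS = 2.05

Ordinary method of slices: FS = Σ[c'·Δl_i + (W_i cosα_i)·tanφ'] / Σ W_i sinα_i, with Δl_i = b_i / cosα_i.
Slice 1: Δl = 2.5/cos(-4.0°) = 2.506 m; N'_1 = 53·cos(-4.0°) = 52.9; c'Δl = 40.60; W sinα = -3.7
Slice 2: Δl = 1.4/cos4.4° = 1.404 m; N'_2 = 70·cos4.4° = 69.8; c'Δl = 22.75; W sinα = 5.4
Slice 3: Δl = 1.8/cos11.4° = 1.836 m; N'_3 = 125·cos11.4° = 122.5; c'Δl = 29.75; W sinα = 24.7
Slice 4: Δl = 1.3/cos18.3° = 1.369 m; N'_4 = 110·cos18.3° = 104.4; c'Δl = 22.18; W sinα = 34.5
Slice 5: Δl = 3.0/cos28.5° = 3.414 m; N'_5 = 299·cos28.5° = 262.8; c'Δl = 55.30; W sinα = 142.7
Slice 6: Δl = 2.9/cos44.3° = 4.052 m; N'_6 = 191·cos44.3° = 136.7; c'Δl = 65.64; W sinα = 133.4
Slice 7: Δl = 1.2/cos58.6° = 2.303 m; N'_7 = 24·cos58.6° = 12.5; c'Δl = 37.31; W sinα = 20.5
Σc'Δl = 273.5 kN/m; ΣN' = 761.6 kN/m; ΣW sinα = 357.5 kN/m
Resisting = 273.5 + 761.6·tan31.1° = 273.5 + 459.4 = 733.0 kN/m
FS = 733.0 / 357.5 = 2.050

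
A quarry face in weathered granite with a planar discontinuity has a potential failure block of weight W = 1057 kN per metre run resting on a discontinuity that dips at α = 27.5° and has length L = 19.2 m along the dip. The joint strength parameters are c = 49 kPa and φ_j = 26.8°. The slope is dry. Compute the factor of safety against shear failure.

Resolving the block weight along and normal to the plane and applying the Mohr–Coulomb strength on the joint:
N' = W cosα = 1057·cos27.5° = 937.6 kN/m
Driving force T = W sinα = 1057·sin27.5° = 488.1 kN/m
Resisting force R = c·L + N'·tanφ_j = 49·19.2 + 937.6·tan26.8° = 940.8 + 473.6 = 1414.4 kN/m
FS = R / T = 1414.4 / 488.1 = 2.898

FS = 2.90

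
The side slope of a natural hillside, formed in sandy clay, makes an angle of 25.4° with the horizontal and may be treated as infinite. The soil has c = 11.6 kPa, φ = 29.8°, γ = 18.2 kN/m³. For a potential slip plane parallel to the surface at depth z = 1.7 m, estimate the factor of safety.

FS = 2.17

For an infinite slope with a slip plane parallel to the surface (no pore pressure): FS = [c + γz cos²β tanφ] / [γz sinβ cosβ].
γz = 18.2·1.7 = 30.94 kN/m²
Numerator = 11.6 + 30.94·cos²25.4°·tan29.8° = 11.6 + 30.94·0.8160·0.5727 = 26.059 kPa
Denominator = 30.94·sin25.4°·cos25.4° = 30.94·0.4289·0.9033 = 11.988 kPa
FS = 26.059 / 11.988 = 2.174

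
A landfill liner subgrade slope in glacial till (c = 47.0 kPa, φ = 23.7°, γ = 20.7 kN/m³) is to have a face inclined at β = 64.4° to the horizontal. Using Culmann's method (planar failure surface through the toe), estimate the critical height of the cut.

Culmann's analysis gives the critical failure plane at α_cr = (β + φ)/2 = (64.4 + 23.7)/2 = 44.1°, and the critical height
H_c = (4c/γ) · sinβ cosφ / [1 − cos(β − φ)]
    = (4·47.0/20.7) · sin64.4°·cos23.7° / [1 − cos(40.7°)]
    = 9.082 · 0.9018·0.9157 / [1 − 0.7581]
    = 9.082 · 0.8258 / 0.2419
    = 31.01 m

H_c = 31.01 m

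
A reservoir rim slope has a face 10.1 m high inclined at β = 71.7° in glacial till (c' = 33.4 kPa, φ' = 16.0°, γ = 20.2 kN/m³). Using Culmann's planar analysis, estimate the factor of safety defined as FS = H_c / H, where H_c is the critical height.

H_c = (4c'/γ) · sinβ cosφ' / [1 − cos(β − φ')]
    = (4·33.4/20.2) · sin71.7°·cos16.0° / [1 − cos55.7°]
    = 6.614 · 0.9126 / 0.4365 = 13.83 m
FS = H_c / H = 13.83 / 10.1 = 1.369

FS = 1.37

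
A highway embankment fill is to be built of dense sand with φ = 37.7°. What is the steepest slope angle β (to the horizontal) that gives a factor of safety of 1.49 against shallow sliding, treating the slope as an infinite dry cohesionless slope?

For an infinite dry cohesionless slope FS = tanφ/tanβ, so tanβ = tanφ / FS.
tanβ = tan37.7° / 1.49 = 0.7729 / 1.49 = 0.5187
β = arctan(0.5187) = 27.42°

β = 27.4°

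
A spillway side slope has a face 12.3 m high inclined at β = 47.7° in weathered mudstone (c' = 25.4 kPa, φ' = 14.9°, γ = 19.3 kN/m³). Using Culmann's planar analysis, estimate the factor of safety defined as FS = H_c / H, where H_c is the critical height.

FS = 1.92

H_c = (4c'/γ) · sinβ cosφ' / [1 − cos(β − φ')]
    = (4·25.4/19.3) · sin47.7°·cos14.9° / [1 − cos32.8°]
    = 5.264 · 0.7148 / 0.1594 = 23.60 m
FS = H_c / H = 23.60 / 12.3 = 1.919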